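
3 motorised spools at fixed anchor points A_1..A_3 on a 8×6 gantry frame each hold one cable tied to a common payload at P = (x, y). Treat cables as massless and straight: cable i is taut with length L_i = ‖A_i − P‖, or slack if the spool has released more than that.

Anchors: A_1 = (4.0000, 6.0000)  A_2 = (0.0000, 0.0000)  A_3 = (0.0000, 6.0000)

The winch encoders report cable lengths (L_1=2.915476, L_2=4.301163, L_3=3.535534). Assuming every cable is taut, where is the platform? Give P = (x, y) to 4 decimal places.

each cable: (A_i−P)·(A_i−P) = L_i²; let q_i = ‖A_i‖²−L_i²
q_1 = 16.0000+36.0000−8.5000 = 43.5000
row 1: 8.0000x + 12.0000y = 62.0000  (q_2=-18.5000)
row 2: 8.0000x + 0.0000y = 20.0000  (q_3=23.5000)
Cramer on rows 1–2 → x = 2.5000, y = 3.5000

(2.5000, 3.5000)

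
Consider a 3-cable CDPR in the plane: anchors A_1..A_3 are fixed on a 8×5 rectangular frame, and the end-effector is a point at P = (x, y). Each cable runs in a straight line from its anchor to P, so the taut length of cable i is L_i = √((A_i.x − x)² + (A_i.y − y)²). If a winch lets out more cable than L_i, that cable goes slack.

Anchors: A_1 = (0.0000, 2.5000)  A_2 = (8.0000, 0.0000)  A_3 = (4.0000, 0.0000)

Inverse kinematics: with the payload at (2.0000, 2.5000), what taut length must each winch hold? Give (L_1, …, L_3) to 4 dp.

cable 1: Δx=-2.0000, Δy=0.0000; L_1 = √(Δx²+Δy²) = 2.0000
cable 2: Δx=6.0000, Δy=-2.5000; L_2 = √(Δx²+Δy²) = 6.5000
cable 3: Δx=2.0000, Δy=-2.5000; L_3 = √(Δx²+Δy²) = 3.2016

(2.0000, 6.5000, 3.2016)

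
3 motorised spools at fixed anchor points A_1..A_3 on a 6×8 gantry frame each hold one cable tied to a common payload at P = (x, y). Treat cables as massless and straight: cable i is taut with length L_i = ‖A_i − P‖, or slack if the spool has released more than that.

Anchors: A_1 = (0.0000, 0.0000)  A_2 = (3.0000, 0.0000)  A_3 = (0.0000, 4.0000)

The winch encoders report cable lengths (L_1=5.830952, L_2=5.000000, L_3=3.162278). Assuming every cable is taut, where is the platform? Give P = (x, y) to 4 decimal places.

(3.0000, 5.0000)

expand ‖A_i−P‖²=L_i² and subtract eq 1 (c_i ≔ ‖A_i‖²−L_i²)
c_1 = 0.0000+0.0000−34.0000 = -34.0000
eq1−eq2 → [-6.0000  0.0000]·P = -18.0000
eq1−eq3 → [0.0000  -8.0000]·P = -40.0000
2×2 solve → P = (3.0000, 5.0000)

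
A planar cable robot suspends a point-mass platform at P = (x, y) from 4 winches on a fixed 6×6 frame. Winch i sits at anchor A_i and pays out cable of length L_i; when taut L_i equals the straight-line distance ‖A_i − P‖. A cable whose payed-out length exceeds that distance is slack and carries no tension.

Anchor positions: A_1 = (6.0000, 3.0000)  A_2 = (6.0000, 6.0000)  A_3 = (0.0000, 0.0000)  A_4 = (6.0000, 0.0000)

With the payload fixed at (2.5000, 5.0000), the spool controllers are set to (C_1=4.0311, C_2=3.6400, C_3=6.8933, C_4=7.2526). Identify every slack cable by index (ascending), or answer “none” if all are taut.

cable 1: L_1 = ‖A_1−P‖ = 4.0311;  C_1 = 4.0311 → taut
cable 2: L_2 = ‖A_2−P‖ = 3.6401;  C_2 = 3.6400 → taut
cable 3: L_3 = ‖A_3−P‖ = 5.5902;  C_3 = 6.8933 → slack
cable 4: L_4 = ‖A_4−P‖ = 6.1033;  C_4 = 7.2526 → slack

3, 4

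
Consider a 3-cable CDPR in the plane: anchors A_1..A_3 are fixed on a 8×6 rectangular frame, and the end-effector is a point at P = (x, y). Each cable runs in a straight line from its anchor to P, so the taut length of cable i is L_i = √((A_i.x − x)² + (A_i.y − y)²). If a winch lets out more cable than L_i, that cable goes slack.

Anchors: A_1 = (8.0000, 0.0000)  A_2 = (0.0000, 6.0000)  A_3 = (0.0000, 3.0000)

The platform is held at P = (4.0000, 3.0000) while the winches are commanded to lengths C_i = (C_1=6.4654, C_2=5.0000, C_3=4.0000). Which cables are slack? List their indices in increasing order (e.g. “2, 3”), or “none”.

cable 1: √((4.0000)²+(-3.0000)²)=5.0000, C_1=6.4654: slack
cable 2: √((-4.0000)²+(3.0000)²)=5.0000, C_2=5.0000: taut
cable 3: √((-4.0000)²+(0.0000)²)=4.0000, C_3=4.0000: taut

1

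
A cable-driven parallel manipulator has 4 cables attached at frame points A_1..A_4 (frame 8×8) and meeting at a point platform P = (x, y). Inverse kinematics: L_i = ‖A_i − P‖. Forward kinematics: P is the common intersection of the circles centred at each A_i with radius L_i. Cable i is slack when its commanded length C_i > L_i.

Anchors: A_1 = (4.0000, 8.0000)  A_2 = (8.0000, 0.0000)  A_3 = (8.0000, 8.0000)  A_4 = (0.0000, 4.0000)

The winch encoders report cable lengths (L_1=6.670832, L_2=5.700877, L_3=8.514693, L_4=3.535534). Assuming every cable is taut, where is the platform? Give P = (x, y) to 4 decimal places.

each cable: (A_i−P)·(A_i−P) = L_i²; let k_i = ‖A_i‖²−L_i²
k_1 = 16.0000+64.0000−44.5000 = 35.5000
row 1: -8.0000x + 16.0000y = 4.0000  (k_2=31.5000)
row 2: -8.0000x + 0.0000y = -20.0000  (k_3=55.5000)
row 3: 8.0000x + 8.0000y = 32.0000  (k_4=3.5000)
Cramer on rows 1–2 → x = 2.5000, y = 1.5000
check cable 4: ‖A_4−P‖² = 12.5000 ≈ L_4² = 12.5000 ✓

(2.5000, 1.5000)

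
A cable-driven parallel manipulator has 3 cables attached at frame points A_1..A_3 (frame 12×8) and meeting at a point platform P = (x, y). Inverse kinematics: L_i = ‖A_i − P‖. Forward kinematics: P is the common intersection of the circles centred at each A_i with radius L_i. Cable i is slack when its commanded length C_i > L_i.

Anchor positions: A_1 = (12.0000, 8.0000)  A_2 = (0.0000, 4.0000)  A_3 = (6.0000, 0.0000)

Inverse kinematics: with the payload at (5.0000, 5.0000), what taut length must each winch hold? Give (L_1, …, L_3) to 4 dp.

(7.6158, 5.0990, 5.0990)

cable 1: Δx=7.0000, Δy=3.0000; L_1 = √(Δx²+Δy²) = 7.6158
cable 2: Δx=-5.0000, Δy=-1.0000; L_2 = √(Δx²+Δy²) = 5.0990
cable 3: Δx=1.0000, Δy=-5.0000; L_3 = √(Δx²+Δy²) = 5.0990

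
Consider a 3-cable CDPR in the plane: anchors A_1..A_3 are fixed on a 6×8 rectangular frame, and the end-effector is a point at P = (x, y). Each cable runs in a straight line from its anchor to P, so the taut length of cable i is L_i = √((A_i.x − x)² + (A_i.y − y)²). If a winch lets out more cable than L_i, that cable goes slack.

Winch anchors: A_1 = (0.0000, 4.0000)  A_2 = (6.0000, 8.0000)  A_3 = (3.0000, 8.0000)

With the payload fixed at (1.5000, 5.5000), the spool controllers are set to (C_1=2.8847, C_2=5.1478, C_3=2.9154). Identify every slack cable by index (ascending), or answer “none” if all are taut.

cable 1: L_1 = ‖A_1−P‖ = 2.1213;  C_1 = 2.8847 → slack
cable 2: L_2 = ‖A_2−P‖ = 5.1478;  C_2 = 5.1478 → taut
cable 3: L_3 = ‖A_3−P‖ = 2.9155;  C_3 = 2.9154 → taut

1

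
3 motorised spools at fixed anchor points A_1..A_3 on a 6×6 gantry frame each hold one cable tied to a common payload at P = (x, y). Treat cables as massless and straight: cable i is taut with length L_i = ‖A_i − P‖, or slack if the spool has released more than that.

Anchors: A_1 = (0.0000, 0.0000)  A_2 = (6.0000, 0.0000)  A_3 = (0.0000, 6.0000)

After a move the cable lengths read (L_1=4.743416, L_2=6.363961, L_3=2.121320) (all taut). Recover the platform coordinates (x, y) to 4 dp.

(1.5000, 4.5000)

each cable: (A_i−P)·(A_i−P) = L_i²; let k_i = ‖A_i‖²−L_i²
k_1 = 0.0000+0.0000−22.5000 = -22.5000
row 1: -12.0000x + 0.0000y = -18.0000  (k_2=-4.5000)
row 2: 0.0000x − 12.0000y = -54.0000  (k_3=31.5000)
Cramer on rows 1–2 → x = 1.5000, y = 4.5000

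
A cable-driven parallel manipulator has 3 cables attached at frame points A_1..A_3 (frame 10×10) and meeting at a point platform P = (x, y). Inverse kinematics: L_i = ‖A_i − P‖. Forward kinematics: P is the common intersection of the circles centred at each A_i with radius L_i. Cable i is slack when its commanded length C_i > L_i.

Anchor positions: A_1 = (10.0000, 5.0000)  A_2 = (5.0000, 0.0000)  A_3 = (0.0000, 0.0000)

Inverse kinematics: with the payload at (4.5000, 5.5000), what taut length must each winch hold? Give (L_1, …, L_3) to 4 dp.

cable 1: Δx=5.5000, Δy=-0.5000; L_1 = √(Δx²+Δy²) = 5.5227
cable 2: Δx=0.5000, Δy=-5.5000; L_2 = √(Δx²+Δy²) = 5.5227
cable 3: Δx=-4.5000, Δy=-5.5000; L_3 = √(Δx²+Δy²) = 7.1063

(5.5227, 5.5227, 7.1063)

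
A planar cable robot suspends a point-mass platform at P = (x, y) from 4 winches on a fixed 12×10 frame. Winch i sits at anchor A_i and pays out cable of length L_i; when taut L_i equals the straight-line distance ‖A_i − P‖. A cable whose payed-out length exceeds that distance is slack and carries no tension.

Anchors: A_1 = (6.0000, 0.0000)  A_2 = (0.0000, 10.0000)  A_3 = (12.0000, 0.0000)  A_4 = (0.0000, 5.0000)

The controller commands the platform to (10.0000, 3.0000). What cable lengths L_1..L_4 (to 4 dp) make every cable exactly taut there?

L_1: Δ = A_1−P = (-4.0000, -3.0000) → ‖Δ‖ = √25.0000 = 5.0000
L_2: Δ = A_2−P = (-10.0000, 7.0000) → ‖Δ‖ = √149.0000 = 12.2066
L_3: Δ = A_3−P = (2.0000, -3.0000) → ‖Δ‖ = √13.0000 = 3.6056
L_4: Δ = A_4−P = (-10.0000, 2.0000) → ‖Δ‖ = √104.0000 = 10.1980

(5.0000, 12.2066, 3.6056, 10.1980)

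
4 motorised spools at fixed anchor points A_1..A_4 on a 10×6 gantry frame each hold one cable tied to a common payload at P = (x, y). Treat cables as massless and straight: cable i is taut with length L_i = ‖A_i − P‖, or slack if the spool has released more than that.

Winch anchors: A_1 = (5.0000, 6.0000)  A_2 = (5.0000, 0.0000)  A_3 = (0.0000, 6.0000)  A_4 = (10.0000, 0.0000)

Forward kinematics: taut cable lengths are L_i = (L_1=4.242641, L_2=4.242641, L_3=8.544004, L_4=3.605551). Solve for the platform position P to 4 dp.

(8.0000, 3.0000)

each cable: (A_i−P)·(A_i−P) = L_i²; let k_i = ‖A_i‖²−L_i²
k_1 = 25.0000+36.0000−18.0000 = 43.0000
row 1: 0.0000x + 12.0000y = 36.0000  (k_2=7.0000)
row 2: 10.0000x + 0.0000y = 80.0000  (k_3=-37.0000)
row 3: -10.0000x + 12.0000y = -44.0000  (k_4=87.0000)
Cramer on rows 1–2 → x = 8.0000, y = 3.0000
check cable 4: ‖A_4−P‖² = 13.0000 ≈ L_4² = 13.0000 ✓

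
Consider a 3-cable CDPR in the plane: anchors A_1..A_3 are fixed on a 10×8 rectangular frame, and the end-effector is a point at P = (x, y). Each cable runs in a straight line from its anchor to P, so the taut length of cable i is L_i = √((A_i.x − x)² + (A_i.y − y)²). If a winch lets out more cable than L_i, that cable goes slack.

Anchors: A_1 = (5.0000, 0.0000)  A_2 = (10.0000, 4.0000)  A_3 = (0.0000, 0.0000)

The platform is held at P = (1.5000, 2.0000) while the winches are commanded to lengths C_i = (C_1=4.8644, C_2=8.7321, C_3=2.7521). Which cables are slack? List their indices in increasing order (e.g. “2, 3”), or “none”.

1, 3

cable 1: L_1 = ‖A_1−P‖ = 4.0311;  C_1 = 4.8644 → slack
cable 2: L_2 = ‖A_2−P‖ = 8.7321;  C_2 = 8.7321 → taut
cable 3: L_3 = ‖A_3−P‖ = 2.5000;  C_3 = 2.7521 → slack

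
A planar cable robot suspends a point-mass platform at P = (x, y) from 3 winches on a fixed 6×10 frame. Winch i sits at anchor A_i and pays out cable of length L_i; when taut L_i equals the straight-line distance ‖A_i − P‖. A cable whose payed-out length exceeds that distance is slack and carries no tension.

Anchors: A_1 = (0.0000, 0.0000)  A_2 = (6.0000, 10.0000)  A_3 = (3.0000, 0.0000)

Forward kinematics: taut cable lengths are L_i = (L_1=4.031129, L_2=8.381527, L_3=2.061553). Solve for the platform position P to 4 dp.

(3.5000, 2.0000)

each cable: (A_i−P)·(A_i−P) = L_i²; let q_i = ‖A_i‖²−L_i²
q_1 = 0.0000+0.0000−16.2500 = -16.2500
row 1: -12.0000x − 20.0000y = -82.0000  (q_2=65.7500)
row 2: -6.0000x + 0.0000y = -21.0000  (q_3=4.7500)
Cramer on rows 1–2 → x = 3.5000, y = 2.0000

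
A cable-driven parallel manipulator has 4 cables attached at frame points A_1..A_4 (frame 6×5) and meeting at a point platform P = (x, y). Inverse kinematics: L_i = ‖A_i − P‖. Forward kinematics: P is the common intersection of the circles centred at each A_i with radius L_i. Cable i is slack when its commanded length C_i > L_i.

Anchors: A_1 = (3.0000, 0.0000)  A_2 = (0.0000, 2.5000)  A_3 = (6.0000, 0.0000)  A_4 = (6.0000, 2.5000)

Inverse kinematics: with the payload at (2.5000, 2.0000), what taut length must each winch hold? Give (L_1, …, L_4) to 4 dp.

L_1: Δ = A_1−P = (0.5000, -2.0000) → ‖Δ‖ = √4.2500 = 2.0616
L_2: Δ = A_2−P = (-2.5000, 0.5000) → ‖Δ‖ = √6.5000 = 2.5495
L_3: Δ = A_3−P = (3.5000, -2.0000) → ‖Δ‖ = √16.2500 = 4.0311
L_4: Δ = A_4−P = (3.5000, 0.5000) → ‖Δ‖ = √12.5000 = 3.5355

(2.0616, 2.5495, 4.0311, 3.5355)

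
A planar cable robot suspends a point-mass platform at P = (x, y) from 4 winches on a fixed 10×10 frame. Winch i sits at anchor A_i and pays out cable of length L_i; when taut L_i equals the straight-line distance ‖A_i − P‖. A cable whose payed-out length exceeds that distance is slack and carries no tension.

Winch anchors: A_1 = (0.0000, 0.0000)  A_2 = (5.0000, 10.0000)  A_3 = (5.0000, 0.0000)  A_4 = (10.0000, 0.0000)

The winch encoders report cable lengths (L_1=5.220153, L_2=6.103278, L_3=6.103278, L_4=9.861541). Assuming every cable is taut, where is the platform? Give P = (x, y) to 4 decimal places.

circle eqns → linear via eq_j − eq_1; set k_j = A_j·A_j − L_j²
k_1 = 0.0000+0.0000−27.2500 = -27.2500
-10.0000·x − 20.0000·y = k_1−k_2 = -115.0000
-10.0000·x + 0.0000·y = k_1−k_3 = -15.0000
-20.0000·x + 0.0000·y = k_1−k_4 = -30.0000
solve first two rows → x=1.5000, y=5.0000
check cable 4: ‖A_4−P‖² = 97.2500 ≈ L_4² = 97.2500 ✓

(1.5000, 5.0000)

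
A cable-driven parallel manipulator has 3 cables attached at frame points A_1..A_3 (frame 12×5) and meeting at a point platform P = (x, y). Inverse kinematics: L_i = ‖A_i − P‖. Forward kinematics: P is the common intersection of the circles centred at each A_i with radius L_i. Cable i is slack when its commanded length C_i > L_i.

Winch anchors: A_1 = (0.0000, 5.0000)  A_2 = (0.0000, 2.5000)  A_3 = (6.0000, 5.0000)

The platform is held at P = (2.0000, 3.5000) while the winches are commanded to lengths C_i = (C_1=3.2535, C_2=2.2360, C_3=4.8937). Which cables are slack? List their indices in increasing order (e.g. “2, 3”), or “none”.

cable 1: L_1 = ‖A_1−P‖ = 2.5000;  C_1 = 3.2535 → slack
cable 2: L_2 = ‖A_2−P‖ = 2.2361;  C_2 = 2.2360 → taut
cable 3: L_3 = ‖A_3−P‖ = 4.2720;  C_3 = 4.8937 → slack

1, 3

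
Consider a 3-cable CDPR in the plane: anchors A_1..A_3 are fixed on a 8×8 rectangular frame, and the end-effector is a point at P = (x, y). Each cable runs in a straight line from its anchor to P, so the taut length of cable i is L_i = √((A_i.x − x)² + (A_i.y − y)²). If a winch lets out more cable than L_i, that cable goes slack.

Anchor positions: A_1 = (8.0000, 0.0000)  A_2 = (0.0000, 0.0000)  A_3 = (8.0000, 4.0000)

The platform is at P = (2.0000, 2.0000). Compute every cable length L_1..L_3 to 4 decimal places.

(6.3246, 2.8284, 6.3246)

L_1: Δ = A_1−P = (6.0000, -2.0000) → ‖Δ‖ = √40.0000 = 6.3246
L_2: Δ = A_2−P = (-2.0000, -2.0000) → ‖Δ‖ = √8.0000 = 2.8284
L_3: Δ = A_3−P = (6.0000, 2.0000) → ‖Δ‖ = √40.0000 = 6.3246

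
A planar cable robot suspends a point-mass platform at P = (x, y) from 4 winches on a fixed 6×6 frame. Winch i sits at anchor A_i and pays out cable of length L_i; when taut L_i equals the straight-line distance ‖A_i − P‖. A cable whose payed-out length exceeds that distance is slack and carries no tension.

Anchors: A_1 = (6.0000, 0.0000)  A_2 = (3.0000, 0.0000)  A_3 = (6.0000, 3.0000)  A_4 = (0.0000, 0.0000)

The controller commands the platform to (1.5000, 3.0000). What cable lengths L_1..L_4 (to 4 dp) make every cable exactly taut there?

L_1 = √((6.0000−1.5000)² + (0.0000−3.0000)²) = 5.4083
L_2 = √((3.0000−1.5000)² + (0.0000−3.0000)²) = 3.3541
L_3 = √((6.0000−1.5000)² + (3.0000−3.0000)²) = 4.5000
L_4 = √((0.0000−1.5000)² + (0.0000−3.0000)²) = 3.3541

(5.4083, 3.3541, 4.5000, 3.3541)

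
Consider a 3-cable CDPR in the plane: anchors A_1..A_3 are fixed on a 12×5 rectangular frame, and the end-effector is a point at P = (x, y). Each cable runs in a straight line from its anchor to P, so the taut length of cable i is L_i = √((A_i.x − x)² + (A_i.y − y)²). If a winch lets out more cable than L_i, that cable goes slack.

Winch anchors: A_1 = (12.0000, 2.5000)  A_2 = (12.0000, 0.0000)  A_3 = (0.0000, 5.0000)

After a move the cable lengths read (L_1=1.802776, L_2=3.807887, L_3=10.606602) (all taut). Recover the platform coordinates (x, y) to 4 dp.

(10.5000, 3.5000)

each cable: (A_i−P)·(A_i−P) = L_i²; let q_i = ‖A_i‖²−L_i²
q_1 = 144.0000+6.2500−3.2500 = 147.0000
row 1: 0.0000x + 5.0000y = 17.5000  (q_2=129.5000)
row 2: 24.0000x − 5.0000y = 234.5000  (q_3=-87.5000)
Cramer on rows 1–2 → x = 10.5000, y = 3.5000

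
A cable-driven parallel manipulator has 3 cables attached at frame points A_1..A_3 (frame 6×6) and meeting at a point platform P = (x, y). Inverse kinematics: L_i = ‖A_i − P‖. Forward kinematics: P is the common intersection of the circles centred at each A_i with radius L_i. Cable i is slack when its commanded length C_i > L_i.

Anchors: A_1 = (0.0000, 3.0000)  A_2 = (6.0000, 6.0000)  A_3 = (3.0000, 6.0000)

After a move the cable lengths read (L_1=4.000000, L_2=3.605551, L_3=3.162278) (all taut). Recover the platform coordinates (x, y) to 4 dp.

(4.0000, 3.0000)

expand ‖A_i−P‖²=L_i² and subtract eq 1 (k_i ≔ ‖A_i‖²−L_i²)
k_1 = 0.0000+9.0000−16.0000 = -7.0000
eq1−eq2 → [-12.0000  -6.0000]·P = -66.0000
eq1−eq3 → [-6.0000  -6.0000]·P = -42.0000
2×2 solve → P = (4.0000, 3.0000)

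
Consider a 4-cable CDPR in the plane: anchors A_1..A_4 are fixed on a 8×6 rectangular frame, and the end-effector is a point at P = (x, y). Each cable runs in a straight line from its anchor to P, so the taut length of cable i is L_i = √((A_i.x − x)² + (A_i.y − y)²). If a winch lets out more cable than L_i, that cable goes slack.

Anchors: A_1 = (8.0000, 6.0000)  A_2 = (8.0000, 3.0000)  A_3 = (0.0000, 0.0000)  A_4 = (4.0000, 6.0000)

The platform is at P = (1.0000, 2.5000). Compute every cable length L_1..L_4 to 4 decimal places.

(7.8262, 7.0178, 2.6926, 4.6098)

L_1 = √((8.0000−1.0000)² + (6.0000−2.5000)²) = 7.8262
L_2 = √((8.0000−1.0000)² + (3.0000−2.5000)²) = 7.0178
L_3 = √((0.0000−1.0000)² + (0.0000−2.5000)²) = 2.6926
L_4 = √((4.0000−1.0000)² + (6.0000−2.5000)²) = 4.6098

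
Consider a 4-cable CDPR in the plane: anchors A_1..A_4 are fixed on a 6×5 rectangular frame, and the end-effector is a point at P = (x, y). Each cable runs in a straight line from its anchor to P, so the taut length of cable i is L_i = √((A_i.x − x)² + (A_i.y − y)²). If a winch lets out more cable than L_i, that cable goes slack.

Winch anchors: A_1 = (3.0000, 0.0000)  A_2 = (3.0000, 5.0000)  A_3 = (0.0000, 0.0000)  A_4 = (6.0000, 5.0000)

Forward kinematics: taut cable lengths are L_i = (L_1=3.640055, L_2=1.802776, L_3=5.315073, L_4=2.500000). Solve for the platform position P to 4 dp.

expand ‖A_i−P‖²=L_i² and subtract eq 1 (c_i ≔ ‖A_i‖²−L_i²)
c_1 = 9.0000+0.0000−13.2500 = -4.2500
eq1−eq2 → [0.0000  -10.0000]·P = -35.0000
eq1−eq3 → [6.0000  0.0000]·P = 24.0000
eq1−eq4 → [-6.0000  -10.0000]·P = -59.0000
2×2 solve → P = (4.0000, 3.5000)
check cable 4: ‖A_4−P‖² = 6.2500 ≈ L_4² = 6.2500 ✓

(4.0000, 3.5000)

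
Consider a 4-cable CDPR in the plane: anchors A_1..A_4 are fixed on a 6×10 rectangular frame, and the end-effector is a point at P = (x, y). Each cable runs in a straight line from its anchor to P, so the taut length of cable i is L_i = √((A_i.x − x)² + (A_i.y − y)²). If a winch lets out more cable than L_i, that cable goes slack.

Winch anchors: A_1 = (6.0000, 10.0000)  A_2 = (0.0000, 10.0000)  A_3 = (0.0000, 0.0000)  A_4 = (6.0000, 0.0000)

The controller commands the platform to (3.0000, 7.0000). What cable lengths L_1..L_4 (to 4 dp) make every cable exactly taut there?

cable 1: Δx=3.0000, Δy=3.0000; L_1 = √(Δx²+Δy²) = 4.2426
cable 2: Δx=-3.0000, Δy=3.0000; L_2 = √(Δx²+Δy²) = 4.2426
cable 3: Δx=-3.0000, Δy=-7.0000; L_3 = √(Δx²+Δy²) = 7.6158
cable 4: Δx=3.0000, Δy=-7.0000; L_4 = √(Δx²+Δy²) = 7.6158

(4.2426, 4.2426, 7.6158, 7.6158)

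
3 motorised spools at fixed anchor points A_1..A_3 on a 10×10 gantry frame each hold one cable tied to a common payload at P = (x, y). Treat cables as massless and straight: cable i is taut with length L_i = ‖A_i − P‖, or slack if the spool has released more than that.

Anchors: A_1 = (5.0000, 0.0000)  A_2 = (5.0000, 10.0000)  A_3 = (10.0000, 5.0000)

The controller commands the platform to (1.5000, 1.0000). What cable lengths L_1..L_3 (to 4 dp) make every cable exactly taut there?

(3.6401, 9.6566, 9.3941)

L_1 = √((5.0000−1.5000)² + (0.0000−1.0000)²) = 3.6401
L_2 = √((5.0000−1.5000)² + (10.0000−1.0000)²) = 9.6566
L_3 = √((10.0000−1.5000)² + (5.0000−1.0000)²) = 9.3941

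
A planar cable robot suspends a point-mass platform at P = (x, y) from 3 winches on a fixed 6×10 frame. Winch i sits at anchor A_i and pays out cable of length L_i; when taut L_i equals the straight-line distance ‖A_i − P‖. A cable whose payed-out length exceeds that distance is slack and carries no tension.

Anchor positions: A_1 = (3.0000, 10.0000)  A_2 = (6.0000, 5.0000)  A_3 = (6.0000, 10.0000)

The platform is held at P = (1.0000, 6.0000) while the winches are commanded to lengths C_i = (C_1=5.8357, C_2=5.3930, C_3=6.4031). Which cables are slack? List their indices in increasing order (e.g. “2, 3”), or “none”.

i=1: geometric 4.4721 vs commanded 5.8357 ⇒ slack
i=2: geometric 5.0990 vs commanded 5.3930 ⇒ slack
i=3: geometric 6.4031 vs commanded 6.4031 ⇒ taut

1, 2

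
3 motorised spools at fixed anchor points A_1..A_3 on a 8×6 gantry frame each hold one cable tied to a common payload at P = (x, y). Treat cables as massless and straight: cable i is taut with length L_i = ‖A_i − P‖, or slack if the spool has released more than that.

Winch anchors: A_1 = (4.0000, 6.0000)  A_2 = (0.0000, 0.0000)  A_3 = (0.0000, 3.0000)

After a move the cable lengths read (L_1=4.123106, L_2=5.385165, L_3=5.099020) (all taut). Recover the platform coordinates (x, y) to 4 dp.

circle eqns → linear via eq_j − eq_1; set k_j = A_j·A_j − L_j²
k_1 = 16.0000+36.0000−17.0000 = 35.0000
8.0000·x + 12.0000·y = k_1−k_2 = 64.0000
8.0000·x + 6.0000·y = k_1−k_3 = 52.0000
solve first two rows → x=5.0000, y=2.0000

(5.0000, 2.0000)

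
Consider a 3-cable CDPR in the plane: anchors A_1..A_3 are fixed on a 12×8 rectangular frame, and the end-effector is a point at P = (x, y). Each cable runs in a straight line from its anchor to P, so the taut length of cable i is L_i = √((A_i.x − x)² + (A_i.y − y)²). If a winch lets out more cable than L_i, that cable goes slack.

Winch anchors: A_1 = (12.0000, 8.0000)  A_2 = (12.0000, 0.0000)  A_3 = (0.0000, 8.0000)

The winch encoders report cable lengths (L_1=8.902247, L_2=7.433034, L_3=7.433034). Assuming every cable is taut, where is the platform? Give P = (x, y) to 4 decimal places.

each cable: (A_i−P)·(A_i−P) = L_i²; let c_i = ‖A_i‖²−L_i²
c_1 = 144.0000+64.0000−79.2500 = 128.7500
row 1: 0.0000x + 16.0000y = 40.0000  (c_2=88.7500)
row 2: 24.0000x + 0.0000y = 120.0000  (c_3=8.7500)
Cramer on rows 1–2 → x = 5.0000, y = 2.5000

(5.0000, 2.5000)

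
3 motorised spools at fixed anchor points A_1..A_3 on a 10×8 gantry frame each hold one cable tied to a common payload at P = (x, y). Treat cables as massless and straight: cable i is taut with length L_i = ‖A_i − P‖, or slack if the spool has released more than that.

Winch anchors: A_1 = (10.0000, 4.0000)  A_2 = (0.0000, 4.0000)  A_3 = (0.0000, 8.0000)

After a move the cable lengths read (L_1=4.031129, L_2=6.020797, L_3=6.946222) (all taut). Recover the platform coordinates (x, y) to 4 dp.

expand ‖A_i−P‖²=L_i² and subtract eq 1 (k_i ≔ ‖A_i‖²−L_i²)
k_1 = 100.0000+16.0000−16.2500 = 99.7500
eq1−eq2 → [20.0000  0.0000]·P = 120.0000
eq1−eq3 → [20.0000  -8.0000]·P = 84.0000
2×2 solve → P = (6.0000, 4.5000)

(6.0000, 4.5000)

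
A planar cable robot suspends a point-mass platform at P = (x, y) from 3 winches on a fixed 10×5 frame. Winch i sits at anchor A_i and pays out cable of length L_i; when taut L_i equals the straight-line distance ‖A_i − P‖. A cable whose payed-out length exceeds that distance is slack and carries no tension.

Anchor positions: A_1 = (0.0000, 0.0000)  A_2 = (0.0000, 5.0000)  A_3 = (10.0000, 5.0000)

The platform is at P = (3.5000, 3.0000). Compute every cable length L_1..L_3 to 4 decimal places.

(4.6098, 4.0311, 6.8007)

L_1 = √((0.0000−3.5000)² + (0.0000−3.0000)²) = 4.6098
L_2 = √((0.0000−3.5000)² + (5.0000−3.0000)²) = 4.0311
L_3 = √((10.0000−3.5000)² + (5.0000−3.0000)²) = 6.8007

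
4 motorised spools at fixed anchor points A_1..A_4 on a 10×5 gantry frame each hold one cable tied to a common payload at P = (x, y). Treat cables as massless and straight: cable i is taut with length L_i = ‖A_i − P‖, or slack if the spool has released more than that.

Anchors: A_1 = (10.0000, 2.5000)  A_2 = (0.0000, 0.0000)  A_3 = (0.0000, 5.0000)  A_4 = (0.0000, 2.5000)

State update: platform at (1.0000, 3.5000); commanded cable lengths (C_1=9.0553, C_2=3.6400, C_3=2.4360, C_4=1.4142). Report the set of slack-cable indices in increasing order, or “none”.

3

cable 1: √((9.0000)²+(-1.0000)²)=9.0554, C_1=9.0553: taut
cable 2: √((-1.0000)²+(-3.5000)²)=3.6401, C_2=3.6400: taut
cable 3: √((-1.0000)²+(1.5000)²)=1.8028, C_3=2.4360: slack
cable 4: √((-1.0000)²+(-1.0000)²)=1.4142, C_4=1.4142: taut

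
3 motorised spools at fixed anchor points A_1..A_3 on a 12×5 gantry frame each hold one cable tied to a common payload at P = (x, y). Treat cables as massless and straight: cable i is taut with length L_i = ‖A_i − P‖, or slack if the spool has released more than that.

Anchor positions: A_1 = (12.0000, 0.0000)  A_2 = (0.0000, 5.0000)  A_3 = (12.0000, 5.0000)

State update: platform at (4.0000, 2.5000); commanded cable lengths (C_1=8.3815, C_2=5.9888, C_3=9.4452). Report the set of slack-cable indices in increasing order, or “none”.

cable 1: L_1 = ‖A_1−P‖ = 8.3815;  C_1 = 8.3815 → taut
cable 2: L_2 = ‖A_2−P‖ = 4.7170;  C_2 = 5.9888 → slack
cable 3: L_3 = ‖A_3−P‖ = 8.3815;  C_3 = 9.4452 → slack

2, 3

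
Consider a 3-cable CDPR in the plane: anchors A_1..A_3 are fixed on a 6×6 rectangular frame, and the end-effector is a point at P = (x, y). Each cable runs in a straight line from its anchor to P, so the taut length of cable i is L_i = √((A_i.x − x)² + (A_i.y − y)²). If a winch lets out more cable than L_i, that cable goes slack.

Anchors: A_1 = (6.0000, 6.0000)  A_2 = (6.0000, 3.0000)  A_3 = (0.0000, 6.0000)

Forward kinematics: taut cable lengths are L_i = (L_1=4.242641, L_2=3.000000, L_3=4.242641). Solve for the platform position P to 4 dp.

(3.0000, 3.0000)

expand ‖A_i−P‖²=L_i² and subtract eq 1 (k_i ≔ ‖A_i‖²−L_i²)
k_1 = 36.0000+36.0000−18.0000 = 54.0000
eq1−eq2 → [0.0000  6.0000]·P = 18.0000
eq1−eq3 → [12.0000  0.0000]·P = 36.0000
2×2 solve → P = (3.0000, 3.0000)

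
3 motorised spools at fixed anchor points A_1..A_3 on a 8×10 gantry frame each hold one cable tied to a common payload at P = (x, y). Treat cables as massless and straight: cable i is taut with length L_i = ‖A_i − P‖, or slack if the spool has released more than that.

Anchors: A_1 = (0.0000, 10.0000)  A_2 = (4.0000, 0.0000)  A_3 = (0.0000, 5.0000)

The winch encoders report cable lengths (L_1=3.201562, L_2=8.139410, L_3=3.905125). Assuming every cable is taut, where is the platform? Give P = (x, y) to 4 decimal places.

(2.5000, 8.0000)

expand ‖A_i−P‖²=L_i² and subtract eq 1 (c_i ≔ ‖A_i‖²−L_i²)
c_1 = 0.0000+100.0000−10.2500 = 89.7500
eq1−eq2 → [-8.0000  20.0000]·P = 140.0000
eq1−eq3 → [0.0000  10.0000]·P = 80.0000
2×2 solve → P = (2.5000, 8.0000)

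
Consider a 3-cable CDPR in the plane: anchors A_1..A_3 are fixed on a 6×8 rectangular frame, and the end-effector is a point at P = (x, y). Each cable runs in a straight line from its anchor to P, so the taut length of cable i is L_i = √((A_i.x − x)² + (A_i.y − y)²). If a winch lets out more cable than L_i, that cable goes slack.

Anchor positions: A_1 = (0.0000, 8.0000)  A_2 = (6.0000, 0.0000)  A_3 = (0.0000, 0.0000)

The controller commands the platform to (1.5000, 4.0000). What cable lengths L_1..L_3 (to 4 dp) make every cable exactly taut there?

(4.2720, 6.0208, 4.2720)

L_1: Δ = A_1−P = (-1.5000, 4.0000) → ‖Δ‖ = √18.2500 = 4.2720
L_2: Δ = A_2−P = (4.5000, -4.0000) → ‖Δ‖ = √36.2500 = 6.0208
L_3: Δ = A_3−P = (-1.5000, -4.0000) → ‖Δ‖ = √18.2500 = 4.2720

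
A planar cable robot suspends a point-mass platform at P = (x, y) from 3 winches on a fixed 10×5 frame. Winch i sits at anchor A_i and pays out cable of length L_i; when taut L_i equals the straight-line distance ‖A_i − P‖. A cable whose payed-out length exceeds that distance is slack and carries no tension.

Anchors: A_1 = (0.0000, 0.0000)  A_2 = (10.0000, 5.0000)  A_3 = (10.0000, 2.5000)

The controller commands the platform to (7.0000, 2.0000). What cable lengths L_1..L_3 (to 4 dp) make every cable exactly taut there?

L_1: Δ = A_1−P = (-7.0000, -2.0000) → ‖Δ‖ = √53.0000 = 7.2801
L_2: Δ = A_2−P = (3.0000, 3.0000) → ‖Δ‖ = √18.0000 = 4.2426
L_3: Δ = A_3−P = (3.0000, 0.5000) → ‖Δ‖ = √9.2500 = 3.0414

(7.2801, 4.2426, 3.0414)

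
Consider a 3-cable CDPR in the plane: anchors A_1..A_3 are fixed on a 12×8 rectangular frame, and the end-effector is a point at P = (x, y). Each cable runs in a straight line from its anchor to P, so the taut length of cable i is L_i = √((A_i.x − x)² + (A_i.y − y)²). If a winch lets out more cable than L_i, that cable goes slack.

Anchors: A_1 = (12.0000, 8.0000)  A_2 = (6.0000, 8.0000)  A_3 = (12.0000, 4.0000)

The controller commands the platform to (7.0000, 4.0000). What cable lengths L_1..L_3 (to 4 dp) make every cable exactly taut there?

L_1: Δ = A_1−P = (5.0000, 4.0000) → ‖Δ‖ = √41.0000 = 6.4031
L_2: Δ = A_2−P = (-1.0000, 4.0000) → ‖Δ‖ = √17.0000 = 4.1231
L_3: Δ = A_3−P = (5.0000, 0.0000) → ‖Δ‖ = √25.0000 = 5.0000

(6.4031, 4.1231, 5.0000)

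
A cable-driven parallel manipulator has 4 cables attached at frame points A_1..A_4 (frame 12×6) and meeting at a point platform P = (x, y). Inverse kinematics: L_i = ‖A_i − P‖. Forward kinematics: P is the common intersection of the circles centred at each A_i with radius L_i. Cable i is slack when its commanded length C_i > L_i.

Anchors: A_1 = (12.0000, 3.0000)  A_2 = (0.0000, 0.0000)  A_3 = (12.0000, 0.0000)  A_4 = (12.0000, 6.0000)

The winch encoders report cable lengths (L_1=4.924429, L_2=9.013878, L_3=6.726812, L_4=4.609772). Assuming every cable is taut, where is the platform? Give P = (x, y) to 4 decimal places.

each cable: (A_i−P)·(A_i−P) = L_i²; let k_i = ‖A_i‖²−L_i²
k_1 = 144.0000+9.0000−24.2500 = 128.7500
row 1: 24.0000x + 6.0000y = 210.0000  (k_2=-81.2500)
row 2: 0.0000x + 6.0000y = 30.0000  (k_3=98.7500)
row 3: 0.0000x − 6.0000y = -30.0000  (k_4=158.7500)
Cramer on rows 1–2 → x = 7.5000, y = 5.0000
check cable 4: ‖A_4−P‖² = 21.2500 ≈ L_4² = 21.2500 ✓

(7.5000, 5.0000)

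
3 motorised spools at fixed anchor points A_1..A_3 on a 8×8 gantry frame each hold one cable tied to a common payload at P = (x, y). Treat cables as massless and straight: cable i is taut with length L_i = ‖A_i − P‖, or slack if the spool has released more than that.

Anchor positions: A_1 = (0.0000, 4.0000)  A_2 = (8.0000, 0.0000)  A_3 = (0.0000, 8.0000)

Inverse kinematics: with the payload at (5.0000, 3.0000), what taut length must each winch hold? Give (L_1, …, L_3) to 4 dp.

(5.0990, 4.2426, 7.0711)

L_1 = √((0.0000−5.0000)² + (4.0000−3.0000)²) = 5.0990
L_2 = √((8.0000−5.0000)² + (0.0000−3.0000)²) = 4.2426
L_3 = √((0.0000−5.0000)² + (8.0000−3.0000)²) = 7.0711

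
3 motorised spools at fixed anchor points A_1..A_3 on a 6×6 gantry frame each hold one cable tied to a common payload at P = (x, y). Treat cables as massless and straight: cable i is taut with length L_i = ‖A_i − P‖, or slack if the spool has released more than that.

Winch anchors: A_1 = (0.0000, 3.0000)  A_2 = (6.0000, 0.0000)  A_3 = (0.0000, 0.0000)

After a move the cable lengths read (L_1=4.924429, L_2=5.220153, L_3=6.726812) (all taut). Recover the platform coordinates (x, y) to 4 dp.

(4.5000, 5.0000)

each cable: (A_i−P)·(A_i−P) = L_i²; let k_i = ‖A_i‖²−L_i²
k_1 = 0.0000+9.0000−24.2500 = -15.2500
row 1: -12.0000x + 6.0000y = -24.0000  (k_2=8.7500)
row 2: 0.0000x + 6.0000y = 30.0000  (k_3=-45.2500)
Cramer on rows 1–2 → x = 4.5000, y = 5.0000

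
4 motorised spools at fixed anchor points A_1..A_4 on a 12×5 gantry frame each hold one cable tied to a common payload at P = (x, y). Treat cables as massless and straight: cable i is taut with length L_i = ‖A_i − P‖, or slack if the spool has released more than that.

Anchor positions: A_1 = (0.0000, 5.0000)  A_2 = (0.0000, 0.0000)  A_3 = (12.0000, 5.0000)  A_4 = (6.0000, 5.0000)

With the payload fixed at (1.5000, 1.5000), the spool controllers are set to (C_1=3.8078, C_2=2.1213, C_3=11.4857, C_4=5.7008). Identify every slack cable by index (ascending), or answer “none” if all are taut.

3

i=1: geometric 3.8079 vs commanded 3.8078 ⇒ taut
i=2: geometric 2.1213 vs commanded 2.1213 ⇒ taut
i=3: geometric 11.0680 vs commanded 11.4857 ⇒ slack
i=4: geometric 5.7009 vs commanded 5.7008 ⇒ taut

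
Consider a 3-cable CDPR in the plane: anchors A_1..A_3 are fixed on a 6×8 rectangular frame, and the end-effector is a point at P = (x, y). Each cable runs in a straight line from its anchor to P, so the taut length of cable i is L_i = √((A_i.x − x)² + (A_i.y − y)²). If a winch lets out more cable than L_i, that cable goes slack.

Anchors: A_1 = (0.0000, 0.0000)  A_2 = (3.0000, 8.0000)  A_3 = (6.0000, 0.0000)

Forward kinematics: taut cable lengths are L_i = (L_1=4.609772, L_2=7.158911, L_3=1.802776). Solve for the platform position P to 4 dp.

circle eqns → linear via eq_j − eq_1; set c_j = A_j·A_j − L_j²
c_1 = 0.0000+0.0000−21.2500 = -21.2500
-6.0000·x − 16.0000·y = c_1−c_2 = -43.0000
-12.0000·x + 0.0000·y = c_1−c_3 = -54.0000
solve first two rows → x=4.5000, y=1.0000

(4.5000, 1.0000)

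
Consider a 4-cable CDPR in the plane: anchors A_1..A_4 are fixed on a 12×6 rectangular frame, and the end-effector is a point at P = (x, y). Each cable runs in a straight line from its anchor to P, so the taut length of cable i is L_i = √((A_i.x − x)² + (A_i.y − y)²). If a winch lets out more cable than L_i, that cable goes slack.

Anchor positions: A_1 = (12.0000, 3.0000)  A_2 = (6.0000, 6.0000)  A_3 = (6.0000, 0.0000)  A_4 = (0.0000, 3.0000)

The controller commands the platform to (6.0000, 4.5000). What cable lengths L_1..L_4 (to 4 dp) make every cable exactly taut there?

L_1 = √((12.0000−6.0000)² + (3.0000−4.5000)²) = 6.1847
L_2 = √((6.0000−6.0000)² + (6.0000−4.5000)²) = 1.5000
L_3 = √((6.0000−6.0000)² + (0.0000−4.5000)²) = 4.5000
L_4 = √((0.0000−6.0000)² + (3.0000−4.5000)²) = 6.1847

(6.1847, 1.5000, 4.5000, 6.1847)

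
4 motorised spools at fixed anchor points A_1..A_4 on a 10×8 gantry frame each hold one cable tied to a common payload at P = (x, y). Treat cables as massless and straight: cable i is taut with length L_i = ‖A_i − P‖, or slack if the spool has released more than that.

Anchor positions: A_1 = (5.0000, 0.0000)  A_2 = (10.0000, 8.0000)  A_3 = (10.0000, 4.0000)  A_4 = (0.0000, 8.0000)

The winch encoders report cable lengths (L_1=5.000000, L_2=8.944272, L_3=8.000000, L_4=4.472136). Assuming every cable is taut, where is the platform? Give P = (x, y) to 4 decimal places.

(2.0000, 4.0000)

circle eqns → linear via eq_j − eq_1; set q_j = A_j·A_j − L_j²
q_1 = 25.0000+0.0000−25.0000 = 0.0000
-10.0000·x − 16.0000·y = q_1−q_2 = -84.0000
-10.0000·x − 8.0000·y = q_1−q_3 = -52.0000
10.0000·x − 16.0000·y = q_1−q_4 = -44.0000
solve first two rows → x=2.0000, y=4.0000
check cable 4: ‖A_4−P‖² = 20.0000 ≈ L_4² = 20.0000 ✓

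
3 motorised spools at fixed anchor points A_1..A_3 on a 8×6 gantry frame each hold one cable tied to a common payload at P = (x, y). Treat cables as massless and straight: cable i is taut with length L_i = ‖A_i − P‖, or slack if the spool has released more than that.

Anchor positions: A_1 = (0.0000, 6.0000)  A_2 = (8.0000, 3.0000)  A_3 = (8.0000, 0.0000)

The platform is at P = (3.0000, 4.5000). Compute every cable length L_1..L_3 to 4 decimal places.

cable 1: Δx=-3.0000, Δy=1.5000; L_1 = √(Δx²+Δy²) = 3.3541
cable 2: Δx=5.0000, Δy=-1.5000; L_2 = √(Δx²+Δy²) = 5.2202
cable 3: Δx=5.0000, Δy=-4.5000; L_3 = √(Δx²+Δy²) = 6.7268

(3.3541, 5.2202, 6.7268)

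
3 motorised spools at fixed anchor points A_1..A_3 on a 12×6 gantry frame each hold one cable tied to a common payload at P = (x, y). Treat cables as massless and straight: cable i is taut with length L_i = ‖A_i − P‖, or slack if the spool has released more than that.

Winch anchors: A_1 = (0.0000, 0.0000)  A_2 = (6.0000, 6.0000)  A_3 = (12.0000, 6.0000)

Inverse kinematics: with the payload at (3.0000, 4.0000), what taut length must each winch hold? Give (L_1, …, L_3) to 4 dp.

L_1 = √((0.0000−3.0000)² + (0.0000−4.0000)²) = 5.0000
L_2 = √((6.0000−3.0000)² + (6.0000−4.0000)²) = 3.6056
L_3 = √((12.0000−3.0000)² + (6.0000−4.0000)²) = 9.2195

(5.0000, 3.6056, 9.2195)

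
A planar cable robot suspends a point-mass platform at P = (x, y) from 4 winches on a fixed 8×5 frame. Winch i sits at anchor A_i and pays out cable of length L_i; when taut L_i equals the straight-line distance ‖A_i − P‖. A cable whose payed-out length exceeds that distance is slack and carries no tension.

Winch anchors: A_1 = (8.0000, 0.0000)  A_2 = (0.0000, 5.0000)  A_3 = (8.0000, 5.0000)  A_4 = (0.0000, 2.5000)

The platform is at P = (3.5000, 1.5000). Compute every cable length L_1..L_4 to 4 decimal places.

cable 1: Δx=4.5000, Δy=-1.5000; L_1 = √(Δx²+Δy²) = 4.7434
cable 2: Δx=-3.5000, Δy=3.5000; L_2 = √(Δx²+Δy²) = 4.9497
cable 3: Δx=4.5000, Δy=3.5000; L_3 = √(Δx²+Δy²) = 5.7009
cable 4: Δx=-3.5000, Δy=1.0000; L_4 = √(Δx²+Δy²) = 3.6401

(4.7434, 4.9497, 5.7009, 3.6401)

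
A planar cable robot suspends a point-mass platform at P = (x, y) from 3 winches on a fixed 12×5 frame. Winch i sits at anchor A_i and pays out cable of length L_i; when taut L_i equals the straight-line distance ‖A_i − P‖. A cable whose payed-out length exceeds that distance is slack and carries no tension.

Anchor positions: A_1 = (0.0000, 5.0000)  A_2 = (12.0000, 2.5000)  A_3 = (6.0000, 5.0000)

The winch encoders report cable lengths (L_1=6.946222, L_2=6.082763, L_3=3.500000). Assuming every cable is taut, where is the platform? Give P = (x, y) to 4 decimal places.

each cable: (A_i−P)·(A_i−P) = L_i²; let c_i = ‖A_i‖²−L_i²
c_1 = 0.0000+25.0000−48.2500 = -23.2500
row 1: -24.0000x + 5.0000y = -136.5000  (c_2=113.2500)
row 2: -12.0000x + 0.0000y = -72.0000  (c_3=48.7500)
Cramer on rows 1–2 → x = 6.0000, y = 1.5000

(6.0000, 1.5000)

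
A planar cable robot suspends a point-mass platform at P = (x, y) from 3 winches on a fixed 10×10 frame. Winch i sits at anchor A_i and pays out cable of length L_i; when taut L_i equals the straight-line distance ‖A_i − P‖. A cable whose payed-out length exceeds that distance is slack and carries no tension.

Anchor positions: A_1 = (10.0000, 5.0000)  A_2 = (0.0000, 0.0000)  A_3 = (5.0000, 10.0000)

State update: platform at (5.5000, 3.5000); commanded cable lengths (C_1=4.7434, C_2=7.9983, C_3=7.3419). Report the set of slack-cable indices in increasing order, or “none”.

cable 1: L_1 = ‖A_1−P‖ = 4.7434;  C_1 = 4.7434 → taut
cable 2: L_2 = ‖A_2−P‖ = 6.5192;  C_2 = 7.9983 → slack
cable 3: L_3 = ‖A_3−P‖ = 6.5192;  C_3 = 7.3419 → slack

2, 3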